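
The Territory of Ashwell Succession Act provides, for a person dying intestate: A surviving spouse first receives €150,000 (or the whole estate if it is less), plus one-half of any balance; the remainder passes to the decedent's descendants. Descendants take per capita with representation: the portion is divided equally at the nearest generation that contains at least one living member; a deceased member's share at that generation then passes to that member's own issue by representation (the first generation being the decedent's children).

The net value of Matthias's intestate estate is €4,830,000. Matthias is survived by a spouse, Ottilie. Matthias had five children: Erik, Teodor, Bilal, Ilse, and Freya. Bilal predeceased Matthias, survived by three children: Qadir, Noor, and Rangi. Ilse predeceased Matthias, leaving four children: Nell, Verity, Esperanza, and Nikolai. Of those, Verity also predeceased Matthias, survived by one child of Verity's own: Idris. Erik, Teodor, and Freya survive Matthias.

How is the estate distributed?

Ottilie first takes €150,000, leaving a balance of €4,680,000. Ottilie then takes one-half of the balance (€2,340,000), for a total of €2,490,000. The remaining €2,340,000 passes to the descendants.
The descendants' portion (€2,340,000) is divided into 5 shares of €468,000: Erik, Teodor, and Freya each take €468,000; Bilal's €468,000 share passes to Bilal's issue; Ilse's €468,000 share passes to Ilse's issue.
Bilal's share (€468,000) is divided into 3 shares of €156,000: Qadir, Noor, and Rangi each take €156,000.
Ilse's share (€468,000) is divided into 4 shares of €117,000: Nell, Esperanza, and Nikolai each take €117,000; Verity's €117,000 share passes to Verity's issue.
Verity's share (€117,000) passes entirely to Idris.

Ottilie: €2,490,000; Erik: €468,000; Teodor: €468,000; Qadir: €156,000; Noor: €156,000; Rangi: €156,000; Nell: €117,000; Idris: €117,000; Esperanza: €117,000; Nikolai: €117,000; Freya: €468,000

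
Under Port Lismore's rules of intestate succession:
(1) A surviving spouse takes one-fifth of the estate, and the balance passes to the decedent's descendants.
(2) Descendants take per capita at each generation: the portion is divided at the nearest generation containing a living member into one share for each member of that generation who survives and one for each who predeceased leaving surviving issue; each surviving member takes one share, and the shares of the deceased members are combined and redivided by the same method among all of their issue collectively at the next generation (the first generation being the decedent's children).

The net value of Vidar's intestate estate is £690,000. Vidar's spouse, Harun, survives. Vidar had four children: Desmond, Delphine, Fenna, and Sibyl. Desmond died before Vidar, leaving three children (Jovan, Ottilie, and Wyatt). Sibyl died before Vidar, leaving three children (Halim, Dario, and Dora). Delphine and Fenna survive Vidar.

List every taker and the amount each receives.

Harun takes one-fifth of £690,000 = £138,000. The remaining £552,000 passes to the descendants.
The descendants' portion (£552,000) is divided at the children's generation into 4 shares of £138,000. Delphine and Fenna each take £138,000. The 2 shares of the deceased (Desmond and Sibyl) are combined into a pool of £276,000.
That pool (£276,000) is divided at the grandchildren's generation equally among Jovan, Ottilie, Wyatt, Halim, Dario, and Dora: £46,000 each.

Harun: £138,000; Jovan: £46,000; Ottilie: £46,000; Wyatt: £46,000; Delphine: £138,000; Fenna: £138,000; Halim: £46,000; Dario: £46,000; Dora: £46,000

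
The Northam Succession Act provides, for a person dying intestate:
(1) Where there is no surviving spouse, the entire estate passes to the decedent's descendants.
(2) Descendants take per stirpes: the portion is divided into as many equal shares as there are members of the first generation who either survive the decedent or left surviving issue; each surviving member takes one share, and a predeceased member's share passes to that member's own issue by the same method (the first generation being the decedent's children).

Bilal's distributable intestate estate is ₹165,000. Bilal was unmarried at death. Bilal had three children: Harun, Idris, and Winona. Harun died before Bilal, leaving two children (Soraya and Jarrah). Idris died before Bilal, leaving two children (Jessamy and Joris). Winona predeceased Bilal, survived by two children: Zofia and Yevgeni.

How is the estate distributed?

Soraya: ₹27,500; Jarrah: ₹27,500; Jessamy: ₹27,500; Joris: ₹27,500; Zofia: ₹27,500; Yevgeni: ₹27,500

The entire ₹165,000 passes to the descendants.
That amount (₹165,000) is divided into 3 shares of ₹55,000: Harun's ₹55,000 share passes to Harun's issue; Idris's ₹55,000 share passes to Idris's issue; Winona's ₹55,000 share passes to Winona's issue.
Harun's share (₹55,000) is divided into 2 shares of ₹27,500: Soraya and Jarrah each take ₹27,500.
Idris's share (₹55,000) is divided into 2 shares of ₹27,500: Jessamy and Joris each take ₹27,500.
Winona's share (₹55,000) is divided into 2 shares of ₹27,500: Zofia and Yevgeni each take ₹27,500.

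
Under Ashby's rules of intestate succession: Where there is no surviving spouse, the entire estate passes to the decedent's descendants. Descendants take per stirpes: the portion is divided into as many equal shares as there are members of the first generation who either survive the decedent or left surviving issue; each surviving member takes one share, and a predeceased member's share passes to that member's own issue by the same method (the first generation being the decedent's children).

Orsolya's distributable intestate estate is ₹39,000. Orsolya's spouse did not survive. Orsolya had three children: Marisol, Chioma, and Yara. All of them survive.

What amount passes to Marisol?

The entire ₹39,000 passes to the descendants.
That amount (₹39,000) is divided into 3 shares of ₹13,000: Marisol, Chioma, and Yara each take ₹13,000.

Marisol receives ₹13,000.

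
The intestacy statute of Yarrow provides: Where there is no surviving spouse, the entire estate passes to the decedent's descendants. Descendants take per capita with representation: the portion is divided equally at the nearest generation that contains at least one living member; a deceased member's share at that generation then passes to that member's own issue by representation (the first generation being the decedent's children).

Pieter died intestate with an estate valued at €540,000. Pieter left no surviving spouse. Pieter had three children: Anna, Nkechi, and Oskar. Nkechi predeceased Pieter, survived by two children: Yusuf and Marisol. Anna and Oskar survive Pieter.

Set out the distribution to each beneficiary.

Anna: €180,000; Yusuf: €90,000; Marisol: €90,000; Oskar: €180,000

The entire €540,000 passes to the descendants.
That amount (€540,000) is divided into 3 shares of €180,000: Anna and Oskar each take €180,000; Nkechi's €180,000 share passes to Nkechi's issue.
Nkechi's share (€180,000) is divided into 2 shares of €90,000: Yusuf and Marisol each take €90,000.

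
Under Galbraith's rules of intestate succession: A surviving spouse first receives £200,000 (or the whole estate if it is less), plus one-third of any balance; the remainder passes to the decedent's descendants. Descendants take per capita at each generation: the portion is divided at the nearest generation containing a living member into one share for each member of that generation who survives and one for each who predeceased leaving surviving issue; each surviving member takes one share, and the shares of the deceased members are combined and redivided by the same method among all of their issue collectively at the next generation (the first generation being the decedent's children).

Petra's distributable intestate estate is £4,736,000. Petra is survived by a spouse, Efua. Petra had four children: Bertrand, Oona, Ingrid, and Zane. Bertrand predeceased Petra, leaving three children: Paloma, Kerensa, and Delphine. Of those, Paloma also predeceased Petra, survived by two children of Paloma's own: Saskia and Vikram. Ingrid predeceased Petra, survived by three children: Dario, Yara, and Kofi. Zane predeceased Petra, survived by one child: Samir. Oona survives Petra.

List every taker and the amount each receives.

Efua: £1,712,000; Saskia: £162,000; Vikram: £162,000; Kerensa: £324,000; Delphine: £324,000; Oona: £756,000; Dario: £324,000; Yara: £324,000; Kofi: £324,000; Samir: £324,000

Efua first takes £200,000, leaving a balance of £4,536,000. Efua then takes one-third of the balance (£1,512,000), for a total of £1,712,000. The remaining £3,024,000 passes to the descendants.
The descendants' portion (£3,024,000) is divided at the children's generation into 4 shares of £756,000. Oona takes £756,000. The 3 shares of the deceased (Bertrand, Ingrid, and Zane) are combined into a pool of £2,268,000.
That pool (£2,268,000) is divided at the grandchildren's generation into 7 shares of £324,000. Kerensa, Delphine, Dario, Yara, Kofi, and Samir each take £324,000. The remaining share for the deceased Paloma (£324,000) is carried to the next generation.
That pool (£324,000) is divided at the great-grandchildren's generation equally among Saskia and Vikram: £162,000 each.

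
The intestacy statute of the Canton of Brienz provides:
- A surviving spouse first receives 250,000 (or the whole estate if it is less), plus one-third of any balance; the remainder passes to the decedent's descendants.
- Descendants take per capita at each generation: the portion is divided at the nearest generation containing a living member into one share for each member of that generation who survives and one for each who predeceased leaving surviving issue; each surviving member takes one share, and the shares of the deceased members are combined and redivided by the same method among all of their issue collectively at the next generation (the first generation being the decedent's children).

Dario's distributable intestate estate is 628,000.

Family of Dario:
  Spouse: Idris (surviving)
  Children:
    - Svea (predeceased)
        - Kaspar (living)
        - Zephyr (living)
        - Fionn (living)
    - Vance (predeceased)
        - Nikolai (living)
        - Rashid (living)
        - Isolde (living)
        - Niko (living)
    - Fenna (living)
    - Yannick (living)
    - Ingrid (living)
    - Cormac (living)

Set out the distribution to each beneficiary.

Idris: 376,000; Kaspar: 12,000; Zephyr: 12,000; Fionn: 12,000; Nikolai: 12,000; Rashid: 12,000; Isolde: 12,000; Niko: 12,000; Fenna: 42,000; Yannick: 42,000; Ingrid: 42,000; Cormac: 42,000

Idris first takes 250,000, leaving a balance of 378,000. Idris then takes one-third of the balance (126,000), for a total of 376,000. The remaining 252,000 passes to the descendants.
The descendants' portion (252,000) is divided at the children's generation into 6 shares of 42,000. Fenna, Yannick, Ingrid, and Cormac each take 42,000. The 2 shares of the deceased (Svea and Vance) are combined into a pool of 84,000.
That pool (84,000) is divided at the grandchildren's generation equally among Kaspar, Zephyr, Fionn, Nikolai, Rashid, Isolde, and Niko: 12,000 each.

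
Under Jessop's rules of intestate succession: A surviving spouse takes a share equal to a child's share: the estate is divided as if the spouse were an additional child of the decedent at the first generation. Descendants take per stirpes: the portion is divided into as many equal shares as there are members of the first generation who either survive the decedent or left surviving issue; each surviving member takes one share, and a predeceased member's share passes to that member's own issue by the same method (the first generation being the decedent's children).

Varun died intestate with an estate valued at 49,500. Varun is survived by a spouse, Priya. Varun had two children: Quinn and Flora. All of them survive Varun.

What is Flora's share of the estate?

The spouse counts as an additional share at the children's level, so there are 3 primary shares of 16,500. Priya takes one such share (16,500).
The children's combined portion (33,000) is divided into 2 shares of 16,500: Quinn and Flora each take 16,500.

Flora receives 16,500.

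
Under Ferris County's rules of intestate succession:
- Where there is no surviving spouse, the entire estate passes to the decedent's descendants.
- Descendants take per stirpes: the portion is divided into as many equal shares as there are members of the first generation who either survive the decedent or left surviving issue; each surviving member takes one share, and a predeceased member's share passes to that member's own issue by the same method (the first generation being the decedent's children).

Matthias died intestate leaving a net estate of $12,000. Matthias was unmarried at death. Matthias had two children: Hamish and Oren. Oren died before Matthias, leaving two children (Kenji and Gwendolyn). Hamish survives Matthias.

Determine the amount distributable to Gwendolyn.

The entire $12,000 passes to the descendants.
That amount ($12,000) is divided into 2 shares of $6,000: Hamish takes $6,000; Oren's $6,000 share passes to Oren's issue.
Oren's share ($6,000) is divided into 2 shares of $3,000: Kenji and Gwendolyn each take $3,000.

Gwendolyn receives $3,000.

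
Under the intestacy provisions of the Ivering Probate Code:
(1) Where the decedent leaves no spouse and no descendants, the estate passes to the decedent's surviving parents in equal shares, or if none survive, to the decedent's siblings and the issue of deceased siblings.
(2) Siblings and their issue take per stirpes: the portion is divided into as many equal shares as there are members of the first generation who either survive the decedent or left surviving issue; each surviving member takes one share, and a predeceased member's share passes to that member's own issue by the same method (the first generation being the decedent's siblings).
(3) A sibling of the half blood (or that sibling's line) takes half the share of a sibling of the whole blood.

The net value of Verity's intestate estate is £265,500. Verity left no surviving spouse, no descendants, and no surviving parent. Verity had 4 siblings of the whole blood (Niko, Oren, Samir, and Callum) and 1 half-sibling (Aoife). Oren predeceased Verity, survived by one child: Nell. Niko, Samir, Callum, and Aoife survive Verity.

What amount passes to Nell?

The entire £265,500 passes to the siblings and their issue.
Counting each half-blood sibling's line as half a unit, there are 9/2 units in £265,500, so one unit is £59,000. Whole-blood lines (Niko, Oren, Samir, and Callum) take £59,000 each; half-blood lines (Aoife) take £29,500 each.
Oren's share (£59,000) passes entirely to Nell.

Nell receives £59,000.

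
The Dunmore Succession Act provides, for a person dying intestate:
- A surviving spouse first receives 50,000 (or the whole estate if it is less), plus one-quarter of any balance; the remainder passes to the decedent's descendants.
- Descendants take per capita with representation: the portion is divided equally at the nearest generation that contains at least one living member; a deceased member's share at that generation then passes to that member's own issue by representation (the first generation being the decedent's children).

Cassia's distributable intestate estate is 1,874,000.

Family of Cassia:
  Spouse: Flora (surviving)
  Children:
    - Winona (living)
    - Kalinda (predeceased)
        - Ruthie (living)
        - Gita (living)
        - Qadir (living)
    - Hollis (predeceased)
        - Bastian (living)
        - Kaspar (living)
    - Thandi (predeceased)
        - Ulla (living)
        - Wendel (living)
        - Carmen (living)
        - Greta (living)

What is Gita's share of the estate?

Gita receives 114,000.

Flora first takes 50,000, leaving a balance of 1,824,000. Flora then takes one-quarter of the balance (456,000), for a total of 506,000. The remaining 1,368,000 passes to the descendants.
The descendants' portion (1,368,000) is divided into 4 shares of 342,000: Winona takes 342,000; Kalinda's 342,000 share passes to Kalinda's issue; Hollis's 342,000 share passes to Hollis's issue; Thandi's 342,000 share passes to Thandi's issue.
Kalinda's share (342,000) is divided into 3 shares of 114,000: Ruthie, Gita, and Qadir each take 114,000.
Hollis's share (342,000) is divided into 2 shares of 171,000: Bastian and Kaspar each take 171,000.
Thandi's share (342,000) is divided into 4 shares of 85,500: Ulla, Wendel, Carmen, and Greta each take 85,500.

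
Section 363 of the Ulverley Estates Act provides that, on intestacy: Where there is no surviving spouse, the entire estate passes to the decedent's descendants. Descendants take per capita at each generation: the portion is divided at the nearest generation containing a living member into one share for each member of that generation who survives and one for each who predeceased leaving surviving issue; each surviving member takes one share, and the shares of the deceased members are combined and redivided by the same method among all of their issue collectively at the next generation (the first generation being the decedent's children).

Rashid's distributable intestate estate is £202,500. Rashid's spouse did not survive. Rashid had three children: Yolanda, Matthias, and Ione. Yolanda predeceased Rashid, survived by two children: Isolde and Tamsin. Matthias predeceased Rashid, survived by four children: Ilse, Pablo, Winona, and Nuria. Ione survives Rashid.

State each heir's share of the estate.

Isolde: £22,500; Tamsin: £22,500; Ilse: £22,500; Pablo: £22,500; Winona: £22,500; Nuria: £22,500; Ione: £67,500

The entire £202,500 passes to the descendants.
That amount (£202,500) is divided at the children's generation into 3 shares of £67,500. Ione takes £67,500. The 2 shares of the deceased (Yolanda and Matthias) are combined into a pool of £135,000.
That pool (£135,000) is divided at the grandchildren's generation equally among Isolde, Tamsin, Ilse, Pablo, Winona, and Nuria: £22,500 each.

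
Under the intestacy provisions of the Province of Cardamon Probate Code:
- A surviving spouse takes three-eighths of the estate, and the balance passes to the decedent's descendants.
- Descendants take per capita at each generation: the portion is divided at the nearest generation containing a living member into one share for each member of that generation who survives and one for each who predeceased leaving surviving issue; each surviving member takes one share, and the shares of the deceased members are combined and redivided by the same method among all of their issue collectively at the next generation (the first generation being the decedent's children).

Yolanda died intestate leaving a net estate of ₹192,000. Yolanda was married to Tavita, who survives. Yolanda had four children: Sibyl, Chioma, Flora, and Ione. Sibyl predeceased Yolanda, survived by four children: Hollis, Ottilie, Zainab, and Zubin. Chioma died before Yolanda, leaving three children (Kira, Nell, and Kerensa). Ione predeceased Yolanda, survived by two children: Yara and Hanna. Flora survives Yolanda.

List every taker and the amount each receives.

Tavita: ₹72,000; Hollis: ₹10,000; Ottilie: ₹10,000; Zainab: ₹10,000; Zubin: ₹10,000; Kira: ₹10,000; Nell: ₹10,000; Kerensa: ₹10,000; Flora: ₹30,000; Yara: ₹10,000; Hanna: ₹10,000

Tavita takes three-eighths of ₹192,000 = ₹72,000. The remaining ₹120,000 passes to the descendants.
The descendants' portion (₹120,000) is divided at the children's generation into 4 shares of ₹30,000. Flora takes ₹30,000. The 3 shares of the deceased (Sibyl, Chioma, and Ione) are combined into a pool of ₹90,000.
That pool (₹90,000) is divided at the grandchildren's generation equally among Hollis, Ottilie, Zainab, Zubin, Kira, Nell, Kerensa, Yara, and Hanna: ₹10,000 each.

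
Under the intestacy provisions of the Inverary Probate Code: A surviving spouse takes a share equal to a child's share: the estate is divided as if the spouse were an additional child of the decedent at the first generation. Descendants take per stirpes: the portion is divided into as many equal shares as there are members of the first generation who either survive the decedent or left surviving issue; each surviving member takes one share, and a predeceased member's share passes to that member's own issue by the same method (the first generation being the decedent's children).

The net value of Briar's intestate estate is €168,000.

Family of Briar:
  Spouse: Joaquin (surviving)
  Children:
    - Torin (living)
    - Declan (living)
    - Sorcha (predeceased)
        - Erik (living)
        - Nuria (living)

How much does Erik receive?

Erik receives €21,000.

The spouse counts as an additional share at the children's level, so there are 4 primary shares of €42,000. Joaquin takes one such share (€42,000).
The children's combined portion (€126,000) is divided into 3 shares of €42,000: Torin and Declan each take €42,000; Sorcha's €42,000 share passes to Sorcha's issue.
Sorcha's share (€42,000) is divided into 2 shares of €21,000: Erik and Nuria each take €21,000.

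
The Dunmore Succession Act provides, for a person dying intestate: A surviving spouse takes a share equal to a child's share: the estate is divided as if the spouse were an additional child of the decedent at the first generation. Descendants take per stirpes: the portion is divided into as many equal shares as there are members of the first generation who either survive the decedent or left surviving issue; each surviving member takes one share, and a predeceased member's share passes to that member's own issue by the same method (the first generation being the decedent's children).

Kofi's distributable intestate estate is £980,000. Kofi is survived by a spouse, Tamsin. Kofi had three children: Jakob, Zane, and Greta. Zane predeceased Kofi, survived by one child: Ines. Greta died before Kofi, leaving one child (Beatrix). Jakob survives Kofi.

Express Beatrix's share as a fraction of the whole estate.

The spouse counts as an additional share at the children's level, so there are 4 primary shares of £245,000. Tamsin takes one such share (£245,000).
The children's combined portion (£735,000) is divided into 3 shares of £245,000: Jakob takes £245,000; Zane's £245,000 share passes to Zane's issue; Greta's £245,000 share passes to Greta's issue.
Zane's share (£245,000) passes entirely to Ines.
Greta's share (£245,000) passes entirely to Beatrix.

Beatrix receives 1/4 of the estate.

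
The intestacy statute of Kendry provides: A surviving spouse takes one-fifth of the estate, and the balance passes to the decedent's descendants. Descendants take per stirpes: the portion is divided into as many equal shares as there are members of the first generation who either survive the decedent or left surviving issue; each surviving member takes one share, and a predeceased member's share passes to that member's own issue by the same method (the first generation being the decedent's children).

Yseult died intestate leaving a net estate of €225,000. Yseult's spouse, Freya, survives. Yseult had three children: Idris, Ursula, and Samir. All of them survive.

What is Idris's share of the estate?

Freya takes one-fifth of €225,000 = €45,000. The remaining €180,000 passes to the descendants.
The descendants' portion (€180,000) is divided into 3 shares of €60,000: Idris, Ursula, and Samir each take €60,000.

Idris receives €60,000.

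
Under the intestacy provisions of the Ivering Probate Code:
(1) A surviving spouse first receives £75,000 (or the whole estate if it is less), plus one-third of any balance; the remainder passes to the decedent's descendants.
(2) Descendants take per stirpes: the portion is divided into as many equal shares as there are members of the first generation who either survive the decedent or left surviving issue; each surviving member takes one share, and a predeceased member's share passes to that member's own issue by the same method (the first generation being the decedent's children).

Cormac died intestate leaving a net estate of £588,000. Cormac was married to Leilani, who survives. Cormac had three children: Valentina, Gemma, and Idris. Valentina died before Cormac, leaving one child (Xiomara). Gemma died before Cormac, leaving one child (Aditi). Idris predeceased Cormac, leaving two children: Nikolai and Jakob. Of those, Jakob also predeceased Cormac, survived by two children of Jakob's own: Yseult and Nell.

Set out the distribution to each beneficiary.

Leilani: £246,000; Xiomara: £114,000; Aditi: £114,000; Nikolai: £57,000; Yseult: £28,500; Nell: £28,500

Leilani first takes £75,000, leaving a balance of £513,000. Leilani then takes one-third of the balance (£171,000), for a total of £246,000. The remaining £342,000 passes to the descendants.
The descendants' portion (£342,000) is divided into 3 shares of £114,000: Valentina's £114,000 share passes to Valentina's issue; Gemma's £114,000 share passes to Gemma's issue; Idris's £114,000 share passes to Idris's issue.
Valentina's share (£114,000) passes entirely to Xiomara.
Gemma's share (£114,000) passes entirely to Aditi.
Idris's share (£114,000) is divided into 2 shares of £57,000: Nikolai takes £57,000; Jakob's £57,000 share passes to Jakob's issue.
Jakob's share (£57,000) is divided into 2 shares of £28,500: Yseult and Nell each take £28,500.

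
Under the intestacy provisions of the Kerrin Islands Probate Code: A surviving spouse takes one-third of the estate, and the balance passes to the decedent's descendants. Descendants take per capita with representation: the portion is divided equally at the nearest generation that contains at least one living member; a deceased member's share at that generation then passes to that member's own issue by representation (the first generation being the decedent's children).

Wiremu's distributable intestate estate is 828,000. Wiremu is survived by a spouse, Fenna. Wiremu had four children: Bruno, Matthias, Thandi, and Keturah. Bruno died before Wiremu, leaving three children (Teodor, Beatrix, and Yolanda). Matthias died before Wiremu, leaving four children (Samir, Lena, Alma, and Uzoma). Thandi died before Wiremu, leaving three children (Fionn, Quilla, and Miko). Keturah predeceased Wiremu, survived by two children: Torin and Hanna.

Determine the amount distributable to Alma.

Fenna takes one-third of 828,000 = 276,000. The remaining 552,000 passes to the descendants.
No child survives, so the initial division is made at the grandchildren's generation.
The descendants' portion (552,000) is divided into 12 shares of 46,000: Teodor, Beatrix, Yolanda, Samir, Lena, Alma, Uzoma, Fionn, Quilla, Miko, Torin, and Hanna each take 46,000.

Alma receives 46,000.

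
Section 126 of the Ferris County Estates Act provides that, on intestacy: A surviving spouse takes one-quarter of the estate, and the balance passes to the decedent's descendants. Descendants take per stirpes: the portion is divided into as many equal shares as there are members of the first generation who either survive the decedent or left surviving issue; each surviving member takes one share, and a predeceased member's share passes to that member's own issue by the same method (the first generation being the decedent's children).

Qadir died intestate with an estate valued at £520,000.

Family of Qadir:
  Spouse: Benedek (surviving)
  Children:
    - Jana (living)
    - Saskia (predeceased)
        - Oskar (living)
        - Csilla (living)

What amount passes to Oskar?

Benedek takes one-quarter of £520,000 = £130,000. The remaining £390,000 passes to the descendants.
The descendants' portion (£390,000) is divided into 2 shares of £195,000: Jana takes £195,000; Saskia's £195,000 share passes to Saskia's issue.
Saskia's share (£195,000) is divided into 2 shares of £97,500: Oskar and Csilla each take £97,500.

Oskar receives £97,500.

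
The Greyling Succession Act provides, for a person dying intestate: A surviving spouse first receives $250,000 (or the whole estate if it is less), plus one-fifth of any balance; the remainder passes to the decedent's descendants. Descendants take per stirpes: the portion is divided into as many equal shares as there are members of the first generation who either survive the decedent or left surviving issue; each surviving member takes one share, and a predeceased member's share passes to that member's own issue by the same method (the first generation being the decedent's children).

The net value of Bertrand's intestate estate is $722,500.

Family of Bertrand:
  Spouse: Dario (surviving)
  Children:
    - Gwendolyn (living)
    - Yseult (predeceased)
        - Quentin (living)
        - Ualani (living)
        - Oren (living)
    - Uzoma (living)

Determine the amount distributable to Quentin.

Quentin receives $42,000.

Dario first takes $250,000, leaving a balance of $472,500. Dario then takes one-fifth of the balance ($94,500), for a total of $344,500. The remaining $378,000 passes to the descendants.
The descendants' portion ($378,000) is divided into 3 shares of $126,000: Gwendolyn and Uzoma each take $126,000; Yseult's $126,000 share passes to Yseult's issue.
Yseult's share ($126,000) is divided into 3 shares of $42,000: Quentin, Ualani, and Oren each take $42,000.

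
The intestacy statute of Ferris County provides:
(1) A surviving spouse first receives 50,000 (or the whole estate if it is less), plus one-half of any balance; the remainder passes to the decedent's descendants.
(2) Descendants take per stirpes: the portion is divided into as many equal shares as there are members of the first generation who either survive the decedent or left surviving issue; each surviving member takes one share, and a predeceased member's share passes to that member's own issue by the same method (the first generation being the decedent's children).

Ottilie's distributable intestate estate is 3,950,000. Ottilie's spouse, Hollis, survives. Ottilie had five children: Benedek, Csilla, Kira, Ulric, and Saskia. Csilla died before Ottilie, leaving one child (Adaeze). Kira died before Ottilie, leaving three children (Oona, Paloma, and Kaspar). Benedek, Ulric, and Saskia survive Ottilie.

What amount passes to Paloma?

Hollis first takes 50,000, leaving a balance of 3,900,000. Hollis then takes one-half of the balance (1,950,000), for a total of 2,000,000. The remaining 1,950,000 passes to the descendants.
The descendants' portion (1,950,000) is divided into 5 shares of 390,000: Benedek, Ulric, and Saskia each take 390,000; Csilla's 390,000 share passes to Csilla's issue; Kira's 390,000 share passes to Kira's issue.
Csilla's share (390,000) passes entirely to Adaeze.
Kira's share (390,000) is divided into 3 shares of 130,000: Oona, Paloma, and Kaspar each take 130,000.

Paloma receives 130,000.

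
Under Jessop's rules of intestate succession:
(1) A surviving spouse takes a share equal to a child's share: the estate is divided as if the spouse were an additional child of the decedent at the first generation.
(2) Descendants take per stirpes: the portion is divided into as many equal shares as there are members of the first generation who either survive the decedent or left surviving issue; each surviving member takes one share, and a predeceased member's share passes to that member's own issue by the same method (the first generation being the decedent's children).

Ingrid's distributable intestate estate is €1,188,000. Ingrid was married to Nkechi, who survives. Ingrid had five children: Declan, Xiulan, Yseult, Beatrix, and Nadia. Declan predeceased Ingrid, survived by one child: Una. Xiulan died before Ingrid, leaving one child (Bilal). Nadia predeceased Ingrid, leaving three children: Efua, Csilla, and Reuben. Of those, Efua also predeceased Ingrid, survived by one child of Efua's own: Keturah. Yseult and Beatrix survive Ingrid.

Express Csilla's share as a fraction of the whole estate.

The spouse counts as an additional share at the children's level, so there are 6 primary shares of €198,000. Nkechi takes one such share (€198,000).
The children's combined portion (€990,000) is divided into 5 shares of €198,000: Yseult and Beatrix each take €198,000; Declan's €198,000 share passes to Declan's issue; Xiulan's €198,000 share passes to Xiulan's issue; Nadia's €198,000 share passes to Nadia's issue.
Declan's share (€198,000) passes entirely to Una.
Xiulan's share (€198,000) passes entirely to Bilal.
Nadia's share (€198,000) is divided into 3 shares of €66,000: Csilla and Reuben each take €66,000; Efua's €66,000 share passes to Efua's issue.
Efua's share (€66,000) passes entirely to Keturah.

Csilla receives 1/18 of the estate.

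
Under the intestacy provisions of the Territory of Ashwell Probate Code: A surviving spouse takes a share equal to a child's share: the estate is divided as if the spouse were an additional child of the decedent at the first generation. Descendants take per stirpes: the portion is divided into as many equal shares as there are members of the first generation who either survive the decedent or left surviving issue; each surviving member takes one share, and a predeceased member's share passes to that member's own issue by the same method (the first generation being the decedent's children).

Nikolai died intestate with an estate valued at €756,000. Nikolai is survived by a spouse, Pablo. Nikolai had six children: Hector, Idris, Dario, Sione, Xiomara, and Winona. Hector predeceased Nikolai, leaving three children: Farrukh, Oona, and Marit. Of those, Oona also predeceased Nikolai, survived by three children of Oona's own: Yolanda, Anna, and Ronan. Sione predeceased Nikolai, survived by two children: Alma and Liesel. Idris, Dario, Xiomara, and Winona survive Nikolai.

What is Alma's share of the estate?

Alma receives €54,000.

The spouse counts as an additional share at the children's level, so there are 7 primary shares of €108,000. Pablo takes one such share (€108,000).
The children's combined portion (€648,000) is divided into 6 shares of €108,000: Idris, Dario, Xiomara, and Winona each take €108,000; Hector's €108,000 share passes to Hector's issue; Sione's €108,000 share passes to Sione's issue.
Hector's share (€108,000) is divided into 3 shares of €36,000: Farrukh and Marit each take €36,000; Oona's €36,000 share passes to Oona's issue.
Oona's share (€36,000) is divided into 3 shares of €12,000: Yolanda, Anna, and Ronan each take €12,000.
Sione's share (€108,000) is divided into 2 shares of €54,000: Alma and Liesel each take €54,000.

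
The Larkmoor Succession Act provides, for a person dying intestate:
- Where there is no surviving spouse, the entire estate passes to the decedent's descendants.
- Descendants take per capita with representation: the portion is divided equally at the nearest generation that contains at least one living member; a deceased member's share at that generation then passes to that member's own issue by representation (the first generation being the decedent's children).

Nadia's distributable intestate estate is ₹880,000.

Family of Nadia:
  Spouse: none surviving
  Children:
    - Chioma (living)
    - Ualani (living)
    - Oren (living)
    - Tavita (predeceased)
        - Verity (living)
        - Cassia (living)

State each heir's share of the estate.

Chioma: ₹220,000; Ualani: ₹220,000; Oren: ₹220,000; Verity: ₹110,000; Cassia: ₹110,000

The entire ₹880,000 passes to the descendants.
That amount (₹880,000) is divided into 4 shares of ₹220,000: Chioma, Ualani, and Oren each take ₹220,000; Tavita's ₹220,000 share passes to Tavita's issue.
Tavita's share (₹220,000) is divided into 2 shares of ₹110,000: Verity and Cassia each take ₹110,000.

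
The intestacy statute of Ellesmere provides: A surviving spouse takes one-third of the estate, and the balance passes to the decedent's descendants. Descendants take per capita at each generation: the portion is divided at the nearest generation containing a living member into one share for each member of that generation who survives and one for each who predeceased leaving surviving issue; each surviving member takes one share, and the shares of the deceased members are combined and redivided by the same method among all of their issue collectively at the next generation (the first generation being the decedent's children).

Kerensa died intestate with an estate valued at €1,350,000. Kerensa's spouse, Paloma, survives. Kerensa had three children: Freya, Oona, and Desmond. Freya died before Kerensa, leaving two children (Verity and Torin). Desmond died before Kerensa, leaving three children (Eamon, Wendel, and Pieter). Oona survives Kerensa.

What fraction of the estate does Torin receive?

Torin receives 4/45 of the estate.

Paloma takes one-third of €1,350,000 = €450,000. The remaining €900,000 passes to the descendants.
The descendants' portion (€900,000) is divided at the children's generation into 3 shares of €300,000. Oona takes €300,000. The 2 shares of the deceased (Freya and Desmond) are combined into a pool of €600,000.
That pool (€600,000) is divided at the grandchildren's generation equally among Verity, Torin, Eamon, Wendel, and Pieter: €120,000 each.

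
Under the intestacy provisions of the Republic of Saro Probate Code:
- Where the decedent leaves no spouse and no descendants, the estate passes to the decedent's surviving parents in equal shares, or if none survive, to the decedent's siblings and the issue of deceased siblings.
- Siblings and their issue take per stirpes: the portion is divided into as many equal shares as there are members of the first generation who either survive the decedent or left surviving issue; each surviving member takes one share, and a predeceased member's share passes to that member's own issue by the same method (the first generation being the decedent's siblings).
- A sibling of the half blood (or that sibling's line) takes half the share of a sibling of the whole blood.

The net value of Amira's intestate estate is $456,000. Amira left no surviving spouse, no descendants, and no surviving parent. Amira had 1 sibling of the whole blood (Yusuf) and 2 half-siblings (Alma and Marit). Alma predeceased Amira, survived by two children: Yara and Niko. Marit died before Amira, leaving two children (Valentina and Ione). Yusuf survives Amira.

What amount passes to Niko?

Niko receives $57,000.

The entire $456,000 passes to the siblings and their issue.
Counting each half-blood sibling's line as half a unit, there are 2 units in $456,000, so one unit is $228,000. Whole-blood lines (Yusuf) take $228,000 each; half-blood lines (Alma and Marit) take $114,000 each.
Alma's share ($114,000) is divided into 2 shares of $57,000: Yara and Niko each take $57,000.
Marit's share ($114,000) is divided into 2 shares of $57,000: Valentina and Ione each take $57,000.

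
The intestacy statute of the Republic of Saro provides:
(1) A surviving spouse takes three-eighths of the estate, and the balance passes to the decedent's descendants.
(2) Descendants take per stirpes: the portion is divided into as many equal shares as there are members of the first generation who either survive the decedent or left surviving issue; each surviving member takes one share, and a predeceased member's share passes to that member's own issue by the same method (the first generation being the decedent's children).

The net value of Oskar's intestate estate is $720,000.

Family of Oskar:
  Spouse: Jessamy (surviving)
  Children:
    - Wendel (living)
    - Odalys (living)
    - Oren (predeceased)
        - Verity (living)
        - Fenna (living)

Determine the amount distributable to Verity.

Verity receives $75,000.

Jessamy takes three-eighths of $720,000 = $270,000. The remaining $450,000 passes to the descendants.
The descendants' portion ($450,000) is divided into 3 shares of $150,000: Wendel and Odalys each take $150,000; Oren's $150,000 share passes to Oren's issue.
Oren's share ($150,000) is divided into 2 shares of $75,000: Verity and Fenna each take $75,000.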